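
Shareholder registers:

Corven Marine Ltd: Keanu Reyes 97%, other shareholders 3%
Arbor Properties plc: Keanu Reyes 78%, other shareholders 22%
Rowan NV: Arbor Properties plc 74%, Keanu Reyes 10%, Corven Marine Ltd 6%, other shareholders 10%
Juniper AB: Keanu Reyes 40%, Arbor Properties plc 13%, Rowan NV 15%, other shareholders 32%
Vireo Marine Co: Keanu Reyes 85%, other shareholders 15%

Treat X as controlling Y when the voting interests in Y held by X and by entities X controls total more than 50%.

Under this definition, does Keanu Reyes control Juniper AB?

Keanu holds 78% of Arbor, so Keanu controls Arbor.
Keanu holds 97% of Corven, so Keanu controls Corven.
Arbor and Keanu and Corven together hold 74% + 10% + 6% = 90% of Rowan, so Keanu controls Rowan.
Keanu and Arbor and Rowan together hold 40% + 13% + 15% = 68% of Juniper, so Keanu controls Juniper.

Yes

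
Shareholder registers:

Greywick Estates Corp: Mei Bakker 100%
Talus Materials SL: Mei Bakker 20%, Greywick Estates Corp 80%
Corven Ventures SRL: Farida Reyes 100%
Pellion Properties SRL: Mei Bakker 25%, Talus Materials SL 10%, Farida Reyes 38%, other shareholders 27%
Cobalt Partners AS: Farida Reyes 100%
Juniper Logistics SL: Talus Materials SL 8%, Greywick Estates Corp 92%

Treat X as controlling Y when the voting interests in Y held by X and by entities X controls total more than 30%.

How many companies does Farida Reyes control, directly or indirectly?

Farida holds 100% of Corven, so Farida controls Corven.
Farida holds 38% of Pellion, so Farida controls Pellion.
Farida holds 100% of Cobalt, so Farida controls Cobalt.
No other company's threshold is met.
Farida controls 3 companies.

3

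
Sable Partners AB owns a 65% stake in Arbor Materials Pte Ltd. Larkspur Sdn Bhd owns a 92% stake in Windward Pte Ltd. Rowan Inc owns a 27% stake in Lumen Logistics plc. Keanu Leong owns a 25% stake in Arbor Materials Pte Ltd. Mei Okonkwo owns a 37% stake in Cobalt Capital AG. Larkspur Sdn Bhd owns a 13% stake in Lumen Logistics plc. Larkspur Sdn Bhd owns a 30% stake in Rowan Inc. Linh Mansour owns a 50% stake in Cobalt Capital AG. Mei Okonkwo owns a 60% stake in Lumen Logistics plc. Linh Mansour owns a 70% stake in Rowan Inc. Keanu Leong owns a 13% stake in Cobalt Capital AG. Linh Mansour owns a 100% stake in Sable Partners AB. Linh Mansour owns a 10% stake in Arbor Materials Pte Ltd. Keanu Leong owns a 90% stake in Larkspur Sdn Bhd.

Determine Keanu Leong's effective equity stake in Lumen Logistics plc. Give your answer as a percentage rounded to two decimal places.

Keanu reaches Lumen along 2 paths.
Via Larkspur → Rowan: 90% × 30% × 27% = 7.29%.
Via Larkspur: 90% × 13% = 11.7%.
Total: 7.29% + 11.7% = 18.99%.

18.99%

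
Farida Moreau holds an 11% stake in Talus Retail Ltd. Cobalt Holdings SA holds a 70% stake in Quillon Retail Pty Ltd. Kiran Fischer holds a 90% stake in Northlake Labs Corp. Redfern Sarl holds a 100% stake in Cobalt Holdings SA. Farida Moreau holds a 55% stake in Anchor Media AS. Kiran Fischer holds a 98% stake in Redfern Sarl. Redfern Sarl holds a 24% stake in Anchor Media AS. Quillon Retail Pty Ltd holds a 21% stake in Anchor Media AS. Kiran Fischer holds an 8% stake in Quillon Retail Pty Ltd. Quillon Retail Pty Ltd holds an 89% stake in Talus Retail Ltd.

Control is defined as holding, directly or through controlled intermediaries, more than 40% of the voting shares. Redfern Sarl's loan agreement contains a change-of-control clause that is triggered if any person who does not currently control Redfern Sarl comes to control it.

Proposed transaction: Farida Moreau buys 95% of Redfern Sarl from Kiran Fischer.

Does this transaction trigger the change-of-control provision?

The purchase adds only to Farida's holdings (Kiran's stake shrinks), so Farida is the only person who could newly come to control Redfern.
Farida holds 55% of Anchor, so Farida controls Anchor.
Neither Farida nor any entity Farida controls holds any voting interest in Redfern.
So before the transaction, Farida does not control Redfern.
After the purchase, Farida holds 95% of Redfern directly, and Kiran's stake falls to 3%.
Farida holds 95% of Redfern, so Farida controls Redfern.
Farida did not control Redfern before and does after, so the clause is triggered.

Yes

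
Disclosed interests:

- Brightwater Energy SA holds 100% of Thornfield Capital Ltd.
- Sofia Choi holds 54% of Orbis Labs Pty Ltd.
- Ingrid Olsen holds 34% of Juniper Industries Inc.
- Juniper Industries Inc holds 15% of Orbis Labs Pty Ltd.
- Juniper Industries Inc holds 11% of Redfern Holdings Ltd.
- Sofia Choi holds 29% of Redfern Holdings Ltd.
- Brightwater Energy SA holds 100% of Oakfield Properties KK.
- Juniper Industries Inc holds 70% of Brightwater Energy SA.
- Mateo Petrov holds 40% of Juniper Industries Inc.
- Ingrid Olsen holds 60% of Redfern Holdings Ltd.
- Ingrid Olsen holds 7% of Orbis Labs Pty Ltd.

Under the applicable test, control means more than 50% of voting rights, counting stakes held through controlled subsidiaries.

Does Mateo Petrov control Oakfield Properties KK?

No

Mateo's largest direct stake is 40% in Juniper, which does not meet the threshold, so Mateo controls no company.
Neither Mateo nor any entity Mateo controls holds any voting interest in Oakfield.
So Mateo does not control Oakfield.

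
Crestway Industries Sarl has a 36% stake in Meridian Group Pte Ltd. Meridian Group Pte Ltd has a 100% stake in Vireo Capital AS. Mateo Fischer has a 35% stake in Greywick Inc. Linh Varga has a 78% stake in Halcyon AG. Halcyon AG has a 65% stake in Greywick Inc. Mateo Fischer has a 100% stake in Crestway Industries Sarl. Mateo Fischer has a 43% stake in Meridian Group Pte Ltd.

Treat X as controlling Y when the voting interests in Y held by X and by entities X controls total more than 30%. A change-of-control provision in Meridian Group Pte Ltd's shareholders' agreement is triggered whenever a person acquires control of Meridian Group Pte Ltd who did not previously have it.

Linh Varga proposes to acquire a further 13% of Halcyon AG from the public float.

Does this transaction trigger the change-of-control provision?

No

The purchase changes only Linh's holdings, so Linh is the only person who could newly come to control Meridian.
Linh holds 78% of Halcyon, so Linh controls Halcyon.
Halcyon holds 65% of Greywick, so Linh controls Greywick.
Neither Linh nor any entity Linh controls holds any voting interest in Meridian.
So before the transaction, Linh does not control Meridian.
After the purchase, Linh's direct stake in Halcyon rises to 78% + 13% = 91%.
Linh holds 91% of Halcyon, so Linh controls Halcyon.
After the transaction, neither Linh nor any entity Linh controls holds a voting interest in Meridian, so Linh still does not control it.
No new person acquires control, so the clause is not triggered.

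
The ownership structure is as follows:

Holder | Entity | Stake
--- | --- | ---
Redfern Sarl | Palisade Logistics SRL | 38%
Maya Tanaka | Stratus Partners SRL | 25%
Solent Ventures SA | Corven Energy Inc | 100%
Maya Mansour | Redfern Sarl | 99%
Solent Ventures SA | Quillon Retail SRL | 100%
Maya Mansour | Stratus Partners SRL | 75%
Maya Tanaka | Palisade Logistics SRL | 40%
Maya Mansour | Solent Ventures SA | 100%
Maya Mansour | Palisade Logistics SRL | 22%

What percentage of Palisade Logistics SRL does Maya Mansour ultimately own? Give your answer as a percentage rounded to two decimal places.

59.62%

Maya Mansour reaches Palisade along 2 paths.
Direct stake: 22% = 22%.
Via Redfern: 99% × 38% = 37.62%.
Total: 22% + 37.62% = 59.62%.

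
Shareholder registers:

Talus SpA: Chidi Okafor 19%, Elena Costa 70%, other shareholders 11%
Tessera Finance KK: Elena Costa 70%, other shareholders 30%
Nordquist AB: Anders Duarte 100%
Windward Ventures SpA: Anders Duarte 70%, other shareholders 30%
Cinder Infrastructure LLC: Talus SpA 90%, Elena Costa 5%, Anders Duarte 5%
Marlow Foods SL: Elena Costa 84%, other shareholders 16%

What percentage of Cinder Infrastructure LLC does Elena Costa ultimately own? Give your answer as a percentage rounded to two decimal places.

Elena reaches Cinder along 2 paths.
Via Talus: 70% × 90% = 63%.
Direct stake: 5% = 5%.
Total: 63% + 5% = 68%.
Rounded: 68.00%.

68.00%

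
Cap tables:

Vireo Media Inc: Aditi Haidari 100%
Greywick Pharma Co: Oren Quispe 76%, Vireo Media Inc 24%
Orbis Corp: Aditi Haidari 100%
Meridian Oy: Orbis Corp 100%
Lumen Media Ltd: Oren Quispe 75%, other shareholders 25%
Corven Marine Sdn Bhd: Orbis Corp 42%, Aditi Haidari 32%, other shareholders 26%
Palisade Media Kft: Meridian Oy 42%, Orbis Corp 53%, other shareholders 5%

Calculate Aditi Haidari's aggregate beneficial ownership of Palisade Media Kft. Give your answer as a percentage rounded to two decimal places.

Aditi reaches Palisade along 2 paths.
Via Orbis → Meridian: 100% × 100% × 42% = 42%.
Via Orbis: 100% × 53% = 53%.
Total: 42% + 53% = 95%.
Rounded: 95.00%.

95.00%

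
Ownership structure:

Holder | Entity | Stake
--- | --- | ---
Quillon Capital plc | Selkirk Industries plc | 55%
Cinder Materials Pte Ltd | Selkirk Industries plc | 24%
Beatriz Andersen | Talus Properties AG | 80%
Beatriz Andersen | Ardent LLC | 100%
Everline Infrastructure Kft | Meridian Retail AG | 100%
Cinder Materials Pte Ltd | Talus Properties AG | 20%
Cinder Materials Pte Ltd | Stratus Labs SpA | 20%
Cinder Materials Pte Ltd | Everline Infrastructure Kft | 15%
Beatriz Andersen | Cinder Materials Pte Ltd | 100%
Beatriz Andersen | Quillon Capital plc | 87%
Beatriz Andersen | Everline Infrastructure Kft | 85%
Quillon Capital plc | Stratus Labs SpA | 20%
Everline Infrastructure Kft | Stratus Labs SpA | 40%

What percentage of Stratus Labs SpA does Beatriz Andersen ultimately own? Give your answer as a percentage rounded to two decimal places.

Beatriz reaches Stratus along 4 paths.
Via Cinder: 100% × 20% = 20%.
Via Cinder → Everline: 100% × 15% × 40% = 6%.
Via Everline: 85% × 40% = 34%.
Via Quillon: 87% × 20% = 17.4%.
Total: 20% + 6% + 34% + 17.4% = 77.4%.
Rounded: 77.40%.

77.40%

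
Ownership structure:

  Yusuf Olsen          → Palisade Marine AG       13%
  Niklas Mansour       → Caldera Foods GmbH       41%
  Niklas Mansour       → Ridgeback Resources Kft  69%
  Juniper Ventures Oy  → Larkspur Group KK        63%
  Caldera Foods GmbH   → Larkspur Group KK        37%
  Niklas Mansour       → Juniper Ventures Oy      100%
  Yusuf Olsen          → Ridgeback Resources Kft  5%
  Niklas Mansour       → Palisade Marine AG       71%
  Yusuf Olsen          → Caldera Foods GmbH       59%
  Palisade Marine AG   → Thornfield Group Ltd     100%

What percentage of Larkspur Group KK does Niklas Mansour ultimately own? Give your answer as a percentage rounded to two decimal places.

78.17%

Niklas reaches Larkspur along 2 paths.
Via Caldera: 41% × 37% = 15.17%.
Via Juniper: 100% × 63% = 63%.
Total: 15.17% + 63% = 78.17%.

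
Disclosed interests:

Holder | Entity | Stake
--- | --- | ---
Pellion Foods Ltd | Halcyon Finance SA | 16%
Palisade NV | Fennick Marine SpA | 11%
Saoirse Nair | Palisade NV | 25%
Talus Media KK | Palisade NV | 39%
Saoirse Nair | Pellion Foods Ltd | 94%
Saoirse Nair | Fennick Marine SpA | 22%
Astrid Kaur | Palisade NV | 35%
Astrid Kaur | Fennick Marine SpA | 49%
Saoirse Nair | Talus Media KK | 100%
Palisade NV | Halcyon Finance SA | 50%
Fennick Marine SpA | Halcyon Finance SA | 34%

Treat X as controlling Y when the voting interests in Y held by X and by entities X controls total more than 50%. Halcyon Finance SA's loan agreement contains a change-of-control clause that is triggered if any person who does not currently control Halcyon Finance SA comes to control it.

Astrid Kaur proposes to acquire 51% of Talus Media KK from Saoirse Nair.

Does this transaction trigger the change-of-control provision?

Yes

The purchase adds only to Astrid's holdings (Saoirse's stake shrinks), so Astrid is the only person who could newly come to control Halcyon.
Astrid's largest direct stake is 49% in Fennick, which does not meet the threshold, so Astrid controls no company.
Neither Astrid nor any entity Astrid controls holds any voting interest in Halcyon.
So before the transaction, Astrid does not control Halcyon.
After the purchase, Astrid holds 51% of Talus directly, and Saoirse's stake falls to 49%.
Astrid holds 51% of Talus, so Astrid controls Talus.
Talus and Astrid together hold 39% + 35% = 74% of Palisade, so Astrid controls Palisade.
Astrid and Palisade together hold 49% + 11% = 60% of Fennick, so Astrid controls Fennick.
Palisade and Fennick together hold 50% + 34% = 84% of Halcyon, so Astrid controls Halcyon.
Astrid did not control Halcyon before and does after, so the clause is triggered.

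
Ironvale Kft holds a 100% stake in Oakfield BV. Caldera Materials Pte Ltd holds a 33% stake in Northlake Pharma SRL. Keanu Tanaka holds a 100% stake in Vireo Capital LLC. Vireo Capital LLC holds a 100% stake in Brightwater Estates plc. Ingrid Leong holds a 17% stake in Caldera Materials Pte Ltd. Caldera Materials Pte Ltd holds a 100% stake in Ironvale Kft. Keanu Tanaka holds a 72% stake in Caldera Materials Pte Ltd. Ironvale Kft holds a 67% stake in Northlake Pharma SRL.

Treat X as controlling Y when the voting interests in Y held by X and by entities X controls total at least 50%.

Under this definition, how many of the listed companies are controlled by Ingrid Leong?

Ingrid's largest direct stake is 17% in Caldera, which does not meet the threshold.
Ingrid controls 0 companies.

0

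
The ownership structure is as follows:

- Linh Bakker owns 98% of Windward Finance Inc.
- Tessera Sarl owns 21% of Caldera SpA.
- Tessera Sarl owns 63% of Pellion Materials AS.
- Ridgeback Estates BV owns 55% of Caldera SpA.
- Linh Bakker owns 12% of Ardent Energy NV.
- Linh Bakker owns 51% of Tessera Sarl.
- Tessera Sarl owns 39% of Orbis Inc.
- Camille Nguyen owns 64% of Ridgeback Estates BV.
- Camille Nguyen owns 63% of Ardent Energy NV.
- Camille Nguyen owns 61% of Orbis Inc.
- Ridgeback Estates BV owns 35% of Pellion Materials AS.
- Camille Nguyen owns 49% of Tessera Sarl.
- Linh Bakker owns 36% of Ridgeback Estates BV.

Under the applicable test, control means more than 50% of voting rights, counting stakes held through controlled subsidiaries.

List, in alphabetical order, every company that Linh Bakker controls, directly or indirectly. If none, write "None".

Linh holds 51% of Tessera, so Linh controls Tessera.
Tessera holds 63% of Pellion, so Linh controls Pellion.
Linh holds 98% of Windward, so Linh controls Windward.
No other company's threshold is met.

Pellion Materials AS, Tessera Sarl, Windward Finance Inc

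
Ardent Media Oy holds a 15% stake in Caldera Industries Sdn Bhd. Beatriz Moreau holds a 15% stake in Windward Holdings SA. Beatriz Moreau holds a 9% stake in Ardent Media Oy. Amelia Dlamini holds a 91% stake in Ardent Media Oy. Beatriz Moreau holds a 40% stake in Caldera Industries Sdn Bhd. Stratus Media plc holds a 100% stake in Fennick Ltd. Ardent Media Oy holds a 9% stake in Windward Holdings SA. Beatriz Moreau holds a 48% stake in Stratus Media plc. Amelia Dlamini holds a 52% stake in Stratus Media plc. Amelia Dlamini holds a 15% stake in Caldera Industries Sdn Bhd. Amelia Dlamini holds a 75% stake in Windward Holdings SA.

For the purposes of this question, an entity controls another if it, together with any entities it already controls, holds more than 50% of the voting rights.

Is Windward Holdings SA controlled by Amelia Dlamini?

Yes

Amelia holds 91% of Ardent, so Amelia controls Ardent.
Amelia and Ardent together hold 75% + 9% = 84% of Windward, so Amelia controls Windward.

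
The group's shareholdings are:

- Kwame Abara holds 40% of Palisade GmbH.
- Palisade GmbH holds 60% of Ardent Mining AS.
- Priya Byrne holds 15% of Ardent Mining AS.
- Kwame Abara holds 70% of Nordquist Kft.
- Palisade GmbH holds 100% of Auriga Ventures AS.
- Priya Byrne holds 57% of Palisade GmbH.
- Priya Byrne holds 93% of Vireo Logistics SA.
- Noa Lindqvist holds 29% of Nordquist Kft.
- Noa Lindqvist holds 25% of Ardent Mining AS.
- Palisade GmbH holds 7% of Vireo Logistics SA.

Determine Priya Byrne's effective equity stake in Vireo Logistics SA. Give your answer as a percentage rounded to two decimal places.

Priya reaches Vireo along 2 paths.
Direct stake: 93% = 93%.
Via Palisade: 57% × 7% = 3.99%.
Total: 93% + 3.99% = 96.99%.

96.99%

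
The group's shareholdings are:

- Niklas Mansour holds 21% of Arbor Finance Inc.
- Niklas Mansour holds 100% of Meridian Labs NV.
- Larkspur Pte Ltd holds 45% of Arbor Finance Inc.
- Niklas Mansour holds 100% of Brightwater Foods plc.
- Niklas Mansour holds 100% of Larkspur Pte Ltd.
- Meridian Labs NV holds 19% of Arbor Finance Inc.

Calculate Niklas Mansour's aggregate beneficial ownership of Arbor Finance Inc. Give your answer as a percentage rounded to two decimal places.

85.00%

Niklas reaches Arbor along 3 paths.
Via Meridian: 100% × 19% = 19%.
Via Larkspur: 100% × 45% = 45%.
Direct stake: 21% = 21%.
Total: 19% + 45% + 21% = 85%.
Rounded: 85.00%.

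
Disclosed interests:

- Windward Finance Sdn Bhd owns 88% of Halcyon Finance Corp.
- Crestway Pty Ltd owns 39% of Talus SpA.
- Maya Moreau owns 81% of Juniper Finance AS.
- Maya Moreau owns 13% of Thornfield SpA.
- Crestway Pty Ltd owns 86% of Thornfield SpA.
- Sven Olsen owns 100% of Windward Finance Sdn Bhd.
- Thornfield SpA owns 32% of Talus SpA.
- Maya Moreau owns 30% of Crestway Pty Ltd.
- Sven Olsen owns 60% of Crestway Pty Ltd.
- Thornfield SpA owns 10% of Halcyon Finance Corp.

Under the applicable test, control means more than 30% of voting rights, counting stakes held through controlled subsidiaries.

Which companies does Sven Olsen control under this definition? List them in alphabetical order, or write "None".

Sven holds 60% of Crestway, so Sven controls Crestway.
Sven holds 100% of Windward, so Sven controls Windward.
Crestway holds 86% of Thornfield, so Sven controls Thornfield.
Thornfield and Crestway together hold 32% + 39% = 71% of Talus, so Sven controls Talus.
Thornfield and Windward together hold 10% + 88% = 98% of Halcyon, so Sven controls Halcyon.
No other company's threshold is met.

Crestway Pty Ltd, Halcyon Finance Corp, Talus SpA, Thornfield SpA, Windward Finance Sdn Bhd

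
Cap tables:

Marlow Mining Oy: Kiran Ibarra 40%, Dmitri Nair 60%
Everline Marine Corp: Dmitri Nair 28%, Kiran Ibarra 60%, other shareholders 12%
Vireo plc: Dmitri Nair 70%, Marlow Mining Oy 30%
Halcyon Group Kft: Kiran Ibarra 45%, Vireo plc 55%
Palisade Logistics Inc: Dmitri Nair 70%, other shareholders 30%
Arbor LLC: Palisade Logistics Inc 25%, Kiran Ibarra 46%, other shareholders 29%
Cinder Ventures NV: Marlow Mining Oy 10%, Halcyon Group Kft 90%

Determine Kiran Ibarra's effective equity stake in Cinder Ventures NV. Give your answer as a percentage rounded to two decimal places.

Kiran reaches Cinder along 3 paths.
Via Marlow: 40% × 10% = 4%.
Via Halcyon: 45% × 90% = 40.5%.
Via Marlow → Vireo → Halcyon: 40% × 30% × 55% × 90% = 5.94%.
Total: 4% + 40.5% + 5.94% = 50.44%.

50.44%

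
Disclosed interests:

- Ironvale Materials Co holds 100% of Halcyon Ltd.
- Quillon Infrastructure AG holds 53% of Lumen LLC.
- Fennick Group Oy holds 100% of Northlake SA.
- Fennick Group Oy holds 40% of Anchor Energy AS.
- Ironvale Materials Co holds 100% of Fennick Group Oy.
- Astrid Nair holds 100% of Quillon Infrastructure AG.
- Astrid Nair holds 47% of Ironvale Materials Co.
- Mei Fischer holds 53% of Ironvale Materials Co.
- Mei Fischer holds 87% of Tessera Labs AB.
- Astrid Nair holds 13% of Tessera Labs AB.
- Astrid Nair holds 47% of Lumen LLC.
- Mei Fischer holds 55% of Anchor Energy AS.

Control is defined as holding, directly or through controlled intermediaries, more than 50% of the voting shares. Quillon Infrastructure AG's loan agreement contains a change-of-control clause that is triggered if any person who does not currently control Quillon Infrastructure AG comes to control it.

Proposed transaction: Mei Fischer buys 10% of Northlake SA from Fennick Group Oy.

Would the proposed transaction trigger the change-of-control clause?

No

The purchase adds only to Mei's holdings (Fennick's stake shrinks), so Mei is the only person who could newly come to control Quillon.
Mei holds 87% of Tessera, so Mei controls Tessera.
Mei holds 53% of Ironvale, so Mei controls Ironvale.
Ironvale holds 100% of Fennick, so Mei controls Fennick.
Fennick holds 100% of Northlake, so Mei controls Northlake.
Ironvale holds 100% of Halcyon, so Mei controls Halcyon.
Fennick and Mei together hold 40% + 55% = 95% of Anchor, so Mei controls Anchor.
Neither Mei nor any entity Mei controls holds any voting interest in Quillon.
So before the transaction, Mei does not control Quillon.
After the purchase, Mei holds 10% of Northlake directly, and Fennick's stake falls to 90%.
Fennick and Mei together hold 90% + 10% = 100% of Northlake, so Mei controls Northlake.
After the transaction, neither Mei nor any entity Mei controls holds a voting interest in Quillon, so Mei still does not control it.
No new person acquires control, so the clause is not triggered.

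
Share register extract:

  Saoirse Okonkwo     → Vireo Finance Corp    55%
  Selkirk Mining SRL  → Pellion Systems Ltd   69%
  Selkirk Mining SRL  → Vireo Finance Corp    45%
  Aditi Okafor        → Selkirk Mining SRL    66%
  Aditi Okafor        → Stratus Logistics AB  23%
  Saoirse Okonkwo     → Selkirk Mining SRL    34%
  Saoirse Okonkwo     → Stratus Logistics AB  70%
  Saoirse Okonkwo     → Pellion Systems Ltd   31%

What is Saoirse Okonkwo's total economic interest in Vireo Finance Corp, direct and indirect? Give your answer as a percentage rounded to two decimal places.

Saoirse reaches Vireo along 2 paths.
Via Selkirk: 34% × 45% = 15.3%.
Direct stake: 55% = 55%.
Total: 15.3% + 55% = 70.3%.
Rounded: 70.30%.

70.30%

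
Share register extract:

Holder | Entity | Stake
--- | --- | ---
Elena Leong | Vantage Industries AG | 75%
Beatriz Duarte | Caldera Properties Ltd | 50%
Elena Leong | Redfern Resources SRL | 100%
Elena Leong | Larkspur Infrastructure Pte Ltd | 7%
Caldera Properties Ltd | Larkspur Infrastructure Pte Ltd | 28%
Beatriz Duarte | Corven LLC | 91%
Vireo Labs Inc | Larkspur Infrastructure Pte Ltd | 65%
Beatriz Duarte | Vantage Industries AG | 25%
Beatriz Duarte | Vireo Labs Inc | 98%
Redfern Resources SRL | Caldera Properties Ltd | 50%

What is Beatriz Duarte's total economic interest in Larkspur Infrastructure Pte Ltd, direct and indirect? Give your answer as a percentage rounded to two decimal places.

77.70%

Beatriz reaches Larkspur along 2 paths.
Via Vireo: 98% × 65% = 63.7%.
Via Caldera: 50% × 28% = 14%.
Total: 63.7% + 14% = 77.7%.
Rounded: 77.70%.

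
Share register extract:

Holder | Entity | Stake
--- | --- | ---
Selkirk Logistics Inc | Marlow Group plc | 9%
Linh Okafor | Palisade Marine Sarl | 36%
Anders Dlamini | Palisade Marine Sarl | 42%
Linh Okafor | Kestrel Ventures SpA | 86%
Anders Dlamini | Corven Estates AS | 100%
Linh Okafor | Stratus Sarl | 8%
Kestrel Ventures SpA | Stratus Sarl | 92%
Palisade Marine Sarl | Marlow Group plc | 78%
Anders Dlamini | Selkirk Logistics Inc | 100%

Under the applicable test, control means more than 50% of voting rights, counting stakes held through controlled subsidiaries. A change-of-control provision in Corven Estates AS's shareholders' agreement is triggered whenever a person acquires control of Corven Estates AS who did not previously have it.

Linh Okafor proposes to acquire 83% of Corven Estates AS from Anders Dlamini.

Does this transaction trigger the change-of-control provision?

Yes

The purchase adds only to Linh's holdings (Anders's stake shrinks), so Linh is the only person who could newly come to control Corven.
Linh holds 86% of Kestrel, so Linh controls Kestrel.
Linh and Kestrel together hold 8% + 92% = 100% of Stratus, so Linh controls Stratus.
Neither Linh nor any entity Linh controls holds any voting interest in Corven.
So before the transaction, Linh does not control Corven.
After the purchase, Linh holds 83% of Corven directly, and Anders's stake falls to 17%.
Linh holds 83% of Corven, so Linh controls Corven.
Linh did not control Corven before and does after, so the clause is triggered.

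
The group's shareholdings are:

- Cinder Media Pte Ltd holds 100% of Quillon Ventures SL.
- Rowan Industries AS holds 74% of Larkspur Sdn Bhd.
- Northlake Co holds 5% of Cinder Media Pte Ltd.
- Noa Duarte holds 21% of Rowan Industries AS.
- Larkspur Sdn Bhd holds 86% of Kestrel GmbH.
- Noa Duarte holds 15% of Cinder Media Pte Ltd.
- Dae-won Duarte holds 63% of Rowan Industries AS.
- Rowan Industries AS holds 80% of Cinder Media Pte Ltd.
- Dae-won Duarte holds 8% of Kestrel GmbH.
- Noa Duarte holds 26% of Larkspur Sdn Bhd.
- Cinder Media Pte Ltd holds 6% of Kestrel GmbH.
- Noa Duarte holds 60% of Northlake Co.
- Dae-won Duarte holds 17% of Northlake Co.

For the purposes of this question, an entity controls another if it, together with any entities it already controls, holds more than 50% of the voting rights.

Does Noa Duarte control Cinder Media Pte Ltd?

Noa holds 60% of Northlake, so Noa controls Northlake.
In Cinder, Noa's side holds only 15% + 5% = 20%, not > 50%.
So Noa does not control Cinder.

No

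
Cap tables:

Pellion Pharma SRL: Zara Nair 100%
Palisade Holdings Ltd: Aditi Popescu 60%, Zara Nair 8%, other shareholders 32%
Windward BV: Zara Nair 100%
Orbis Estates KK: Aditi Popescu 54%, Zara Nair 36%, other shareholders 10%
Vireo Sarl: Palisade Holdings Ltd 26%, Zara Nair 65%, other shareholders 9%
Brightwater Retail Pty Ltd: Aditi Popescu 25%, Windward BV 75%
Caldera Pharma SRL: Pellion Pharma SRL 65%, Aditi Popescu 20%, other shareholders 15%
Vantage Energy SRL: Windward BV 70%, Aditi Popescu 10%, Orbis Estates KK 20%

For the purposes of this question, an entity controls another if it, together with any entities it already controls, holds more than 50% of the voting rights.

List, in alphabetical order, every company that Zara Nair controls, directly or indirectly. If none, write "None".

Zara holds 100% of Pellion, so Zara controls Pellion.
Zara holds 100% of Windward, so Zara controls Windward.
Zara holds 65% of Vireo, so Zara controls Vireo.
Windward holds 75% of Brightwater, so Zara controls Brightwater.
Pellion holds 65% of Caldera, so Zara controls Caldera.
Windward holds 70% of Vantage, so Zara controls Vantage.
No other company's threshold is met.

Brightwater Retail Pty Ltd, Caldera Pharma SRL, Pellion Pharma SRL, Vantage Energy SRL, Vireo Sarl, Windward BV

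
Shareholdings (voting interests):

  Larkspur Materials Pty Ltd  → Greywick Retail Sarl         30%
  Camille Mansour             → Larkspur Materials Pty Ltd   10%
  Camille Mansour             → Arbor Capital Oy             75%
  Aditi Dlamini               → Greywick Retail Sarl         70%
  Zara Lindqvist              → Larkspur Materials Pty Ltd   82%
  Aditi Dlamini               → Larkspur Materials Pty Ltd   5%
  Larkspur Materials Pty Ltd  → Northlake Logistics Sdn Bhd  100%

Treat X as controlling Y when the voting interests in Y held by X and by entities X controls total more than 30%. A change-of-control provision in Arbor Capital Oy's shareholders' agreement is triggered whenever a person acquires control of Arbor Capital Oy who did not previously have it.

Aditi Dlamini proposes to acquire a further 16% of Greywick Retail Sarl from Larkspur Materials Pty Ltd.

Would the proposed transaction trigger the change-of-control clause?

No

The purchase adds only to Aditi's holdings (Larkspur's stake shrinks), so Aditi is the only person who could newly come to control Arbor.
Aditi holds 70% of Greywick, so Aditi controls Greywick.
Neither Aditi nor any entity Aditi controls holds any voting interest in Arbor.
So before the transaction, Aditi does not control Arbor.
After the purchase, Aditi's direct stake in Greywick rises to 70% + 16% = 86%, and Larkspur's stake falls to 14%.
Aditi holds 86% of Greywick, so Aditi controls Greywick.
After the transaction, neither Aditi nor any entity Aditi controls holds a voting interest in Arbor, so Aditi still does not control it.
No new person acquires control, so the clause is not triggered.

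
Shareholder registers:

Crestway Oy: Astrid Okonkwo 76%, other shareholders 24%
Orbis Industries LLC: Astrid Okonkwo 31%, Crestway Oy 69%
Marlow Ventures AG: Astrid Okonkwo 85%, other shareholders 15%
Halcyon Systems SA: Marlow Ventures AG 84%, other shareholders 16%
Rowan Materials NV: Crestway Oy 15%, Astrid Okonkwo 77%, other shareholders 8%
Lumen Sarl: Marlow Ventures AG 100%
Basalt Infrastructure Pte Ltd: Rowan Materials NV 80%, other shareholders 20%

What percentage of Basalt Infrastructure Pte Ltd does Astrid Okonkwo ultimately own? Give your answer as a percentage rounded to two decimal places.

Astrid reaches Basalt along 2 paths.
Via Crestway → Rowan: 76% × 15% × 80% = 9.12%.
Via Rowan: 77% × 80% = 61.6%.
Total: 9.12% + 61.6% = 70.72%.

70.72%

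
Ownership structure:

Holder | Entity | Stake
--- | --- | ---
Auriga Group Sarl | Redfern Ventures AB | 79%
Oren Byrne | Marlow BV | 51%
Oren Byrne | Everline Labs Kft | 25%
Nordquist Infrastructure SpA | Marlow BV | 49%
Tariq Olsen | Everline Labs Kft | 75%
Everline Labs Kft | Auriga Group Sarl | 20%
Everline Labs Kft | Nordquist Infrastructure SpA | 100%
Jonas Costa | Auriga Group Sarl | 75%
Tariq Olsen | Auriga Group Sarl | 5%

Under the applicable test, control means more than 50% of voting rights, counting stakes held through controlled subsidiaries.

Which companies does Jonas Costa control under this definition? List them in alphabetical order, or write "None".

Jonas holds 75% of Auriga, so Jonas controls Auriga.
Auriga holds 79% of Redfern, so Jonas controls Redfern.
No other company's threshold is met.

Auriga Group Sarl, Redfern Ventures AB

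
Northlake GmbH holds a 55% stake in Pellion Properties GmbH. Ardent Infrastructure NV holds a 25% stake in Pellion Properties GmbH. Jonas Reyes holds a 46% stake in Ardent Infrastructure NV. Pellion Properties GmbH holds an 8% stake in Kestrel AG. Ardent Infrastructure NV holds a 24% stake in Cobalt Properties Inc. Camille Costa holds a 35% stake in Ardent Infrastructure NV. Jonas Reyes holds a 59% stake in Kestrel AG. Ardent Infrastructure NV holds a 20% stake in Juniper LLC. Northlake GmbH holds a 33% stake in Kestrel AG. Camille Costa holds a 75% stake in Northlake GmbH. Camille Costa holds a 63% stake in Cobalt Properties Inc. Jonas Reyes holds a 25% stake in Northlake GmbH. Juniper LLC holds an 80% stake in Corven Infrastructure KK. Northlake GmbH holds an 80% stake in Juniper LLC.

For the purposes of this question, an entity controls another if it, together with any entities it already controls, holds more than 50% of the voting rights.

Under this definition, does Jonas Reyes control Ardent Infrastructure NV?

No

Jonas holds 59% of Kestrel, so Jonas controls Kestrel.
In Ardent, Jonas's side holds only 46%, not > 50%.
So Jonas does not control Ardent.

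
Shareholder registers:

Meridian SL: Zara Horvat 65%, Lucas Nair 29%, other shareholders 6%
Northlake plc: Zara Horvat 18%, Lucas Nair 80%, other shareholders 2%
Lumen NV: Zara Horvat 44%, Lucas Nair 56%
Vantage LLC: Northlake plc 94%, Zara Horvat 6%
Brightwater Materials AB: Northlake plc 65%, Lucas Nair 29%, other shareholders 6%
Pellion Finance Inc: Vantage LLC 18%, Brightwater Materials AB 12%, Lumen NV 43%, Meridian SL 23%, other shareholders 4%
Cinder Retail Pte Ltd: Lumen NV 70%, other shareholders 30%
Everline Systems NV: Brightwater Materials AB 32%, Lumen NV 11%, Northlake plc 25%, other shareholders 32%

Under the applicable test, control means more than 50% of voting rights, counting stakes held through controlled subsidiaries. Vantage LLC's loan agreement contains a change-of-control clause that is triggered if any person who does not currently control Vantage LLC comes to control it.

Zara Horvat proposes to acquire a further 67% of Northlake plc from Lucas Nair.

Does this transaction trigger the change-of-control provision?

The purchase adds only to Zara's holdings (Lucas's stake shrinks), so Zara is the only person who could newly come to control Vantage.
Zara holds 65% of Meridian, so Zara controls Meridian.
In Vantage, Zara's side holds only 6%, not > 50%.
So before the transaction, Zara does not control Vantage.
After the purchase, Zara's direct stake in Northlake rises to 18% + 67% = 85%, and Lucas's stake falls to 13%.
Zara holds 85% of Northlake, so Zara controls Northlake.
Northlake and Zara together hold 94% + 6% = 100% of Vantage, so Zara controls Vantage.
Zara did not control Vantage before and does after, so the clause is triggered.

Yes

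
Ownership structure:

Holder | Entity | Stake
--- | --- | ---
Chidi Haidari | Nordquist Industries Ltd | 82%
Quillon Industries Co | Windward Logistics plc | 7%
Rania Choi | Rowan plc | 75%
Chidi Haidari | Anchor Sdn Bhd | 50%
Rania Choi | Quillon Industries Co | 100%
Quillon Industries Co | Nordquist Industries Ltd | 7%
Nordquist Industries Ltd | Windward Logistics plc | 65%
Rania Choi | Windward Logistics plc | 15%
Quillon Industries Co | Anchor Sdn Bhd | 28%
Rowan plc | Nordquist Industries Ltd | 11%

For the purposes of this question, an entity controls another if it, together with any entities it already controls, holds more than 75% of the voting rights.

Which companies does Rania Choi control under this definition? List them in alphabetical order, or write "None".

Quillon Industries Co

Rania holds 100% of Quillon, so Rania controls Quillon.
No other company's threshold is met.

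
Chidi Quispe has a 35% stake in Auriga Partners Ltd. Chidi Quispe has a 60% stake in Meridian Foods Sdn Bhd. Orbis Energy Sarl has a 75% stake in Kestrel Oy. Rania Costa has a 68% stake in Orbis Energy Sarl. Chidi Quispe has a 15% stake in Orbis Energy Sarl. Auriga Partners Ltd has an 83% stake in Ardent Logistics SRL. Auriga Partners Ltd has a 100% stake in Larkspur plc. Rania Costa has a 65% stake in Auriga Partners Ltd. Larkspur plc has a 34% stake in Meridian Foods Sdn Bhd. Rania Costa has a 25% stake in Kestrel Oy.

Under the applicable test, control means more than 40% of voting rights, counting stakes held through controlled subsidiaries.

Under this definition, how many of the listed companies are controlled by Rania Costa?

5

Rania holds 68% of Orbis, so Rania controls Orbis.
Rania holds 65% of Auriga, so Rania controls Auriga.
Auriga holds 100% of Larkspur, so Rania controls Larkspur.
Auriga holds 83% of Ardent, so Rania controls Ardent.
Orbis and Rania together hold 75% + 25% = 100% of Kestrel, so Rania controls Kestrel.
No other company's threshold is met.
Rania controls 5 companies.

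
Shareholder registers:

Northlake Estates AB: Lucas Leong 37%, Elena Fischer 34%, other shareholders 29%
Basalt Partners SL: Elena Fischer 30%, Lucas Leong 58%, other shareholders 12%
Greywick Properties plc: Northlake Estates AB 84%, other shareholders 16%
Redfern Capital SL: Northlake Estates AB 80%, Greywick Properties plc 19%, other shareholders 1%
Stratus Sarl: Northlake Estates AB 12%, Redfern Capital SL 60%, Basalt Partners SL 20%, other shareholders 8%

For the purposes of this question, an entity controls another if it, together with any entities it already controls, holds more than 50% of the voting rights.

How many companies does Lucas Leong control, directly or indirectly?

1

Lucas holds 58% of Basalt, so Lucas controls Basalt.
No other company's threshold is met.
Lucas controls 1 company.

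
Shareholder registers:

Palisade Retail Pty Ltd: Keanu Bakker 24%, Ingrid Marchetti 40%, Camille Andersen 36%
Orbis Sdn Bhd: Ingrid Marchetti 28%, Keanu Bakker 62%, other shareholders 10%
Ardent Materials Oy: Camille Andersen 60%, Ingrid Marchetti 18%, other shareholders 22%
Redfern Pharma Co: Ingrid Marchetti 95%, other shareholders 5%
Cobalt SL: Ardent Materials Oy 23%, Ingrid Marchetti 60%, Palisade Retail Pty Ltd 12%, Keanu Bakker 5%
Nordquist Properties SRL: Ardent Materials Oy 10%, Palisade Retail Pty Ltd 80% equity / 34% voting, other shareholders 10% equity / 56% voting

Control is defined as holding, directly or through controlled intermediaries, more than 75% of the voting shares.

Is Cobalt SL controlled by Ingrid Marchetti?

No

Ingrid holds 95% of Redfern, so Ingrid controls Redfern.
In Cobalt, Ingrid's side holds only 60%, not > 75%.
So Ingrid does not control Cobalt.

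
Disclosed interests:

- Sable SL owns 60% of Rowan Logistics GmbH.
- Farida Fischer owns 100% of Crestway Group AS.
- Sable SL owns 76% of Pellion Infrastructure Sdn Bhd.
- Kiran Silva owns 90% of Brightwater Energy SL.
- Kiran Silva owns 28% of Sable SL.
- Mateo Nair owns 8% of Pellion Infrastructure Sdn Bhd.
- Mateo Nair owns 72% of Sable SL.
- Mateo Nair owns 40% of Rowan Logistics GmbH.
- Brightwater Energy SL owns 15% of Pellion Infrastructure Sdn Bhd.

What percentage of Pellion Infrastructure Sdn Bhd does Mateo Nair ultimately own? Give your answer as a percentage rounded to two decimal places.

Mateo reaches Pellion along 2 paths.
Via Sable: 72% × 76% = 54.72%.
Direct stake: 8% = 8%.
Total: 54.72% + 8% = 62.72%.

62.72%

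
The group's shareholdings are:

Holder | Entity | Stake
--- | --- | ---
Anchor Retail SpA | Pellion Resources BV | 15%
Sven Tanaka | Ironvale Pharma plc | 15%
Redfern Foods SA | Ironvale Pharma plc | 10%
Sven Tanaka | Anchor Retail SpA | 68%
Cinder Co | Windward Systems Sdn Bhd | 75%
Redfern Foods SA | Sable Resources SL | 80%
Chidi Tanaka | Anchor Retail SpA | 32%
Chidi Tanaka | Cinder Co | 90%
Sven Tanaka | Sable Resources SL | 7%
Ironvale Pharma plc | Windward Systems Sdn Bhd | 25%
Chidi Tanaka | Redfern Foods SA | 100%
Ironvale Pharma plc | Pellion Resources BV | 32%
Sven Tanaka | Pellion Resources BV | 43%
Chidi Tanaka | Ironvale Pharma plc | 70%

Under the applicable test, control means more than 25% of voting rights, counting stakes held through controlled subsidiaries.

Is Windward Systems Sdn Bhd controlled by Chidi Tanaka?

Yes

Chidi holds 100% of Redfern, so Chidi controls Redfern.
Chidi and Redfern together hold 70% + 10% = 80% of Ironvale, so Chidi controls Ironvale.
Chidi holds 90% of Cinder, so Chidi controls Cinder.
Cinder and Ironvale together hold 75% + 25% = 100% of Windward, so Chidi controls Windward.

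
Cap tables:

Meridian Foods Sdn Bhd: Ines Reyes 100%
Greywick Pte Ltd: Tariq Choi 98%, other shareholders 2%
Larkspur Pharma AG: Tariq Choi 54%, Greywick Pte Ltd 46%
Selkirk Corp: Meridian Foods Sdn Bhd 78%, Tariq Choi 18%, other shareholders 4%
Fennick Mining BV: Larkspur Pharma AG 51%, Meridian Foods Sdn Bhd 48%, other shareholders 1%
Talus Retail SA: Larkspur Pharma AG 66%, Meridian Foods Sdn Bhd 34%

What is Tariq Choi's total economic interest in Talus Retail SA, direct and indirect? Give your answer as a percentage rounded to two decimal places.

65.39%

Tariq reaches Talus along 2 paths.
Via Larkspur: 54% × 66% = 35.64%.
Via Greywick → Larkspur: 98% × 46% × 66% = 29.7528%.
Total: 35.64% + 29.7528% = 65.3928%.
Rounded: 65.39%.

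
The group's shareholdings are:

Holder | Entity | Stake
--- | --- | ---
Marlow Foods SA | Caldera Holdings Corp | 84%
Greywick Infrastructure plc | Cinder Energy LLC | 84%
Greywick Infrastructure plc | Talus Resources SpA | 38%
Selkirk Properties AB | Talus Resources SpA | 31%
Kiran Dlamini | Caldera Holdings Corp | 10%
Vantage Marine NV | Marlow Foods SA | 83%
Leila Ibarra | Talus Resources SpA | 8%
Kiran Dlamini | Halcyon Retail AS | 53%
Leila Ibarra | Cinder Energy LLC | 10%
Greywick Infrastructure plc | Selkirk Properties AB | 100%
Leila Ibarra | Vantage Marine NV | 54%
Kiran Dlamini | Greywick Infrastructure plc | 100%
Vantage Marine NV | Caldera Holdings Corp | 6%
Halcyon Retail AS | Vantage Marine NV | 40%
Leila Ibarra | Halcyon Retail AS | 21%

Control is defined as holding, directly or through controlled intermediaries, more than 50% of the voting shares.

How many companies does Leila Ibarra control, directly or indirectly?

Leila holds 54% of Vantage, so Leila controls Vantage.
Vantage holds 83% of Marlow, so Leila controls Marlow.
Marlow and Vantage together hold 84% + 6% = 90% of Caldera, so Leila controls Caldera.
No other company's threshold is met.
Leila controls 3 companies.

3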